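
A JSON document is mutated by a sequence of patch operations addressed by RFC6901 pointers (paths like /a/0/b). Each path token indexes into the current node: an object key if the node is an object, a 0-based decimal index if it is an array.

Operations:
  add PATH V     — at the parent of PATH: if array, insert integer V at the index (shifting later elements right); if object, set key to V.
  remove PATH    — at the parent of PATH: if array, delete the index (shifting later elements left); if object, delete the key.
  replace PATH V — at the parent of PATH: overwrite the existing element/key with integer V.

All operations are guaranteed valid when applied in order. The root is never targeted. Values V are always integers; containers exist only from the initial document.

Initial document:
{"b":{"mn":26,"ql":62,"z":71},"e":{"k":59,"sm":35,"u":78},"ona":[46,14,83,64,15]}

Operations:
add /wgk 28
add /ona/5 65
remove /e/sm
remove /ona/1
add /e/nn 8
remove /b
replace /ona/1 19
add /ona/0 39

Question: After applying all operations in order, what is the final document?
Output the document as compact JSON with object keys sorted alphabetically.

Answer: {"e":{"k":59,"nn":8,"u":78},"ona":[39,46,19,64,15,65],"wgk":28}

Derivation:
After op 1 (add /wgk 28): {"b":{"mn":26,"ql":62,"z":71},"e":{"k":59,"sm":35,"u":78},"ona":[46,14,83,64,15],"wgk":28}
After op 2 (add /ona/5 65): {"b":{"mn":26,"ql":62,"z":71},"e":{"k":59,"sm":35,"u":78},"ona":[46,14,83,64,15,65],"wgk":28}
After op 3 (remove /e/sm): {"b":{"mn":26,"ql":62,"z":71},"e":{"k":59,"u":78},"ona":[46,14,83,64,15,65],"wgk":28}
After op 4 (remove /ona/1): {"b":{"mn":26,"ql":62,"z":71},"e":{"k":59,"u":78},"ona":[46,83,64,15,65],"wgk":28}
After op 5 (add /e/nn 8): {"b":{"mn":26,"ql":62,"z":71},"e":{"k":59,"nn":8,"u":78},"ona":[46,83,64,15,65],"wgk":28}
After op 6 (remove /b): {"e":{"k":59,"nn":8,"u":78},"ona":[46,83,64,15,65],"wgk":28}
After op 7 (replace /ona/1 19): {"e":{"k":59,"nn":8,"u":78},"ona":[46,19,64,15,65],"wgk":28}
After op 8 (add /ona/0 39): {"e":{"k":59,"nn":8,"u":78},"ona":[39,46,19,64,15,65],"wgk":28}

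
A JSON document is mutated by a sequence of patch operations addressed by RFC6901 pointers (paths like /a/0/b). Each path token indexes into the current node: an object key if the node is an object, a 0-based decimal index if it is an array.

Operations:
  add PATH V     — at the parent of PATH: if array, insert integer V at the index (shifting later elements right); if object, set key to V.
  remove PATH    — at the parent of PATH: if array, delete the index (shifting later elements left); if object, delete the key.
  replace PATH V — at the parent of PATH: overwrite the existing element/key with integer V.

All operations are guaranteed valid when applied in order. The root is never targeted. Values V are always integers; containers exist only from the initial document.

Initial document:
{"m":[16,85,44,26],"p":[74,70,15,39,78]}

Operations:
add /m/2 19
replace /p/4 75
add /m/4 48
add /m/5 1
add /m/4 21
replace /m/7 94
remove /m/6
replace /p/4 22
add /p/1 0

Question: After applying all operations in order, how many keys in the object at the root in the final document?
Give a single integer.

Answer: 2

Derivation:
After op 1 (add /m/2 19): {"m":[16,85,19,44,26],"p":[74,70,15,39,78]}
After op 2 (replace /p/4 75): {"m":[16,85,19,44,26],"p":[74,70,15,39,75]}
After op 3 (add /m/4 48): {"m":[16,85,19,44,48,26],"p":[74,70,15,39,75]}
After op 4 (add /m/5 1): {"m":[16,85,19,44,48,1,26],"p":[74,70,15,39,75]}
After op 5 (add /m/4 21): {"m":[16,85,19,44,21,48,1,26],"p":[74,70,15,39,75]}
After op 6 (replace /m/7 94): {"m":[16,85,19,44,21,48,1,94],"p":[74,70,15,39,75]}
After op 7 (remove /m/6): {"m":[16,85,19,44,21,48,94],"p":[74,70,15,39,75]}
After op 8 (replace /p/4 22): {"m":[16,85,19,44,21,48,94],"p":[74,70,15,39,22]}
After op 9 (add /p/1 0): {"m":[16,85,19,44,21,48,94],"p":[74,0,70,15,39,22]}
Size at the root: 2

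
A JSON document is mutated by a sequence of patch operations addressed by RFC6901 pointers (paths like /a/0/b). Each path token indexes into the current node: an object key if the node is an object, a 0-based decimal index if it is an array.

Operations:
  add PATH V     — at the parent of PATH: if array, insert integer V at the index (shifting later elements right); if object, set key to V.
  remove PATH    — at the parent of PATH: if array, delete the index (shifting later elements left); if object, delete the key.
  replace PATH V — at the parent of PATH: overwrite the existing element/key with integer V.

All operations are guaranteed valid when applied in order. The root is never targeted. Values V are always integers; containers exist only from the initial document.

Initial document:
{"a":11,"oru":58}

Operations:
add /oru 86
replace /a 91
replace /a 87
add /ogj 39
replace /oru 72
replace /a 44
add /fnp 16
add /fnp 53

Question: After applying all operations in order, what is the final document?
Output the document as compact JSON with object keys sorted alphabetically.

After op 1 (add /oru 86): {"a":11,"oru":86}
After op 2 (replace /a 91): {"a":91,"oru":86}
After op 3 (replace /a 87): {"a":87,"oru":86}
After op 4 (add /ogj 39): {"a":87,"ogj":39,"oru":86}
After op 5 (replace /oru 72): {"a":87,"ogj":39,"oru":72}
After op 6 (replace /a 44): {"a":44,"ogj":39,"oru":72}
After op 7 (add /fnp 16): {"a":44,"fnp":16,"ogj":39,"oru":72}
After op 8 (add /fnp 53): {"a":44,"fnp":53,"ogj":39,"oru":72}

Answer: {"a":44,"fnp":53,"ogj":39,"oru":72}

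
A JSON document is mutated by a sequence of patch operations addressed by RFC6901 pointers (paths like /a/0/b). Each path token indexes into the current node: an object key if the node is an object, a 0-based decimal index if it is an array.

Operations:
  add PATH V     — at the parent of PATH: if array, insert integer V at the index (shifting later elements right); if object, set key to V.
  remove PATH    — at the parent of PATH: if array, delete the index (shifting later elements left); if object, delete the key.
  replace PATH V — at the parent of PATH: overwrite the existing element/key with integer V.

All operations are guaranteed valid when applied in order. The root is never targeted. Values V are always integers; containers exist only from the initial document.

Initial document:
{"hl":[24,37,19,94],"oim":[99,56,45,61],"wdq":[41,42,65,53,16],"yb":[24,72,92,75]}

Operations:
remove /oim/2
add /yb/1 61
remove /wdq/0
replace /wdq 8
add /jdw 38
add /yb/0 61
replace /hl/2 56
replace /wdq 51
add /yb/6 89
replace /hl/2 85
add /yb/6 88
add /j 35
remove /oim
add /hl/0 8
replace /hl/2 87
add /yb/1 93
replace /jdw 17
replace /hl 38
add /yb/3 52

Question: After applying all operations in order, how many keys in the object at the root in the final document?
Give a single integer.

After op 1 (remove /oim/2): {"hl":[24,37,19,94],"oim":[99,56,61],"wdq":[41,42,65,53,16],"yb":[24,72,92,75]}
After op 2 (add /yb/1 61): {"hl":[24,37,19,94],"oim":[99,56,61],"wdq":[41,42,65,53,16],"yb":[24,61,72,92,75]}
After op 3 (remove /wdq/0): {"hl":[24,37,19,94],"oim":[99,56,61],"wdq":[42,65,53,16],"yb":[24,61,72,92,75]}
After op 4 (replace /wdq 8): {"hl":[24,37,19,94],"oim":[99,56,61],"wdq":8,"yb":[24,61,72,92,75]}
After op 5 (add /jdw 38): {"hl":[24,37,19,94],"jdw":38,"oim":[99,56,61],"wdq":8,"yb":[24,61,72,92,75]}
After op 6 (add /yb/0 61): {"hl":[24,37,19,94],"jdw":38,"oim":[99,56,61],"wdq":8,"yb":[61,24,61,72,92,75]}
After op 7 (replace /hl/2 56): {"hl":[24,37,56,94],"jdw":38,"oim":[99,56,61],"wdq":8,"yb":[61,24,61,72,92,75]}
After op 8 (replace /wdq 51): {"hl":[24,37,56,94],"jdw":38,"oim":[99,56,61],"wdq":51,"yb":[61,24,61,72,92,75]}
After op 9 (add /yb/6 89): {"hl":[24,37,56,94],"jdw":38,"oim":[99,56,61],"wdq":51,"yb":[61,24,61,72,92,75,89]}
After op 10 (replace /hl/2 85): {"hl":[24,37,85,94],"jdw":38,"oim":[99,56,61],"wdq":51,"yb":[61,24,61,72,92,75,89]}
After op 11 (add /yb/6 88): {"hl":[24,37,85,94],"jdw":38,"oim":[99,56,61],"wdq":51,"yb":[61,24,61,72,92,75,88,89]}
After op 12 (add /j 35): {"hl":[24,37,85,94],"j":35,"jdw":38,"oim":[99,56,61],"wdq":51,"yb":[61,24,61,72,92,75,88,89]}
After op 13 (remove /oim): {"hl":[24,37,85,94],"j":35,"jdw":38,"wdq":51,"yb":[61,24,61,72,92,75,88,89]}
After op 14 (add /hl/0 8): {"hl":[8,24,37,85,94],"j":35,"jdw":38,"wdq":51,"yb":[61,24,61,72,92,75,88,89]}
After op 15 (replace /hl/2 87): {"hl":[8,24,87,85,94],"j":35,"jdw":38,"wdq":51,"yb":[61,24,61,72,92,75,88,89]}
After op 16 (add /yb/1 93): {"hl":[8,24,87,85,94],"j":35,"jdw":38,"wdq":51,"yb":[61,93,24,61,72,92,75,88,89]}
After op 17 (replace /jdw 17): {"hl":[8,24,87,85,94],"j":35,"jdw":17,"wdq":51,"yb":[61,93,24,61,72,92,75,88,89]}
After op 18 (replace /hl 38): {"hl":38,"j":35,"jdw":17,"wdq":51,"yb":[61,93,24,61,72,92,75,88,89]}
After op 19 (add /yb/3 52): {"hl":38,"j":35,"jdw":17,"wdq":51,"yb":[61,93,24,52,61,72,92,75,88,89]}
Size at the root: 5

Answer: 5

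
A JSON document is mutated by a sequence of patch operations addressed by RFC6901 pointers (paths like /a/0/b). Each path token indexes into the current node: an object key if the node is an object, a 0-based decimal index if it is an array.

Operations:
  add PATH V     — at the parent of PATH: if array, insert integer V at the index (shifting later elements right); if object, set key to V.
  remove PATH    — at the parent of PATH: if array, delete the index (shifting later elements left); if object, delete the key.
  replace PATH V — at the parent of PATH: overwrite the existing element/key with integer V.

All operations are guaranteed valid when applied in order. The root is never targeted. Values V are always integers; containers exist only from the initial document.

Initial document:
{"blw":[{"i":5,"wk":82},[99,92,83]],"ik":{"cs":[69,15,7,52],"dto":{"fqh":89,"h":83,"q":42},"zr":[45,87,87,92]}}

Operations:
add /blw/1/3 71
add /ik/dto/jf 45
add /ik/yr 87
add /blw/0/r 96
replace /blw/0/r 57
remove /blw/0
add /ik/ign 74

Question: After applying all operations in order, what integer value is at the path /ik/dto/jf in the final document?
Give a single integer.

After op 1 (add /blw/1/3 71): {"blw":[{"i":5,"wk":82},[99,92,83,71]],"ik":{"cs":[69,15,7,52],"dto":{"fqh":89,"h":83,"q":42},"zr":[45,87,87,92]}}
After op 2 (add /ik/dto/jf 45): {"blw":[{"i":5,"wk":82},[99,92,83,71]],"ik":{"cs":[69,15,7,52],"dto":{"fqh":89,"h":83,"jf":45,"q":42},"zr":[45,87,87,92]}}
After op 3 (add /ik/yr 87): {"blw":[{"i":5,"wk":82},[99,92,83,71]],"ik":{"cs":[69,15,7,52],"dto":{"fqh":89,"h":83,"jf":45,"q":42},"yr":87,"zr":[45,87,87,92]}}
After op 4 (add /blw/0/r 96): {"blw":[{"i":5,"r":96,"wk":82},[99,92,83,71]],"ik":{"cs":[69,15,7,52],"dto":{"fqh":89,"h":83,"jf":45,"q":42},"yr":87,"zr":[45,87,87,92]}}
After op 5 (replace /blw/0/r 57): {"blw":[{"i":5,"r":57,"wk":82},[99,92,83,71]],"ik":{"cs":[69,15,7,52],"dto":{"fqh":89,"h":83,"jf":45,"q":42},"yr":87,"zr":[45,87,87,92]}}
After op 6 (remove /blw/0): {"blw":[[99,92,83,71]],"ik":{"cs":[69,15,7,52],"dto":{"fqh":89,"h":83,"jf":45,"q":42},"yr":87,"zr":[45,87,87,92]}}
After op 7 (add /ik/ign 74): {"blw":[[99,92,83,71]],"ik":{"cs":[69,15,7,52],"dto":{"fqh":89,"h":83,"jf":45,"q":42},"ign":74,"yr":87,"zr":[45,87,87,92]}}
Value at /ik/dto/jf: 45

Answer: 45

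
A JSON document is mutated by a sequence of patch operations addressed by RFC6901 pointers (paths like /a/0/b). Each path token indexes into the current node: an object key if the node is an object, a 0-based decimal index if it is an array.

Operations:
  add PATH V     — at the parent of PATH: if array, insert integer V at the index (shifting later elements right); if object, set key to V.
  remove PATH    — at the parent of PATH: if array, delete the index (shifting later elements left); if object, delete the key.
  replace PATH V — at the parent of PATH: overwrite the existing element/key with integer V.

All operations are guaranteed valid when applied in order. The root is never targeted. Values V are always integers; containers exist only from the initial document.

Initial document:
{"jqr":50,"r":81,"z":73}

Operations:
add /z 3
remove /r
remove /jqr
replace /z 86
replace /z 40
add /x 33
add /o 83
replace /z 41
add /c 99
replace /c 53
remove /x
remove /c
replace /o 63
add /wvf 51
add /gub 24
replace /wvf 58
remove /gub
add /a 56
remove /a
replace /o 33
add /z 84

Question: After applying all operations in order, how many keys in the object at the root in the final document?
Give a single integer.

After op 1 (add /z 3): {"jqr":50,"r":81,"z":3}
After op 2 (remove /r): {"jqr":50,"z":3}
After op 3 (remove /jqr): {"z":3}
After op 4 (replace /z 86): {"z":86}
After op 5 (replace /z 40): {"z":40}
After op 6 (add /x 33): {"x":33,"z":40}
After op 7 (add /o 83): {"o":83,"x":33,"z":40}
After op 8 (replace /z 41): {"o":83,"x":33,"z":41}
After op 9 (add /c 99): {"c":99,"o":83,"x":33,"z":41}
After op 10 (replace /c 53): {"c":53,"o":83,"x":33,"z":41}
After op 11 (remove /x): {"c":53,"o":83,"z":41}
After op 12 (remove /c): {"o":83,"z":41}
After op 13 (replace /o 63): {"o":63,"z":41}
After op 14 (add /wvf 51): {"o":63,"wvf":51,"z":41}
After op 15 (add /gub 24): {"gub":24,"o":63,"wvf":51,"z":41}
After op 16 (replace /wvf 58): {"gub":24,"o":63,"wvf":58,"z":41}
After op 17 (remove /gub): {"o":63,"wvf":58,"z":41}
After op 18 (add /a 56): {"a":56,"o":63,"wvf":58,"z":41}
After op 19 (remove /a): {"o":63,"wvf":58,"z":41}
After op 20 (replace /o 33): {"o":33,"wvf":58,"z":41}
After op 21 (add /z 84): {"o":33,"wvf":58,"z":84}
Size at the root: 3

Answer: 3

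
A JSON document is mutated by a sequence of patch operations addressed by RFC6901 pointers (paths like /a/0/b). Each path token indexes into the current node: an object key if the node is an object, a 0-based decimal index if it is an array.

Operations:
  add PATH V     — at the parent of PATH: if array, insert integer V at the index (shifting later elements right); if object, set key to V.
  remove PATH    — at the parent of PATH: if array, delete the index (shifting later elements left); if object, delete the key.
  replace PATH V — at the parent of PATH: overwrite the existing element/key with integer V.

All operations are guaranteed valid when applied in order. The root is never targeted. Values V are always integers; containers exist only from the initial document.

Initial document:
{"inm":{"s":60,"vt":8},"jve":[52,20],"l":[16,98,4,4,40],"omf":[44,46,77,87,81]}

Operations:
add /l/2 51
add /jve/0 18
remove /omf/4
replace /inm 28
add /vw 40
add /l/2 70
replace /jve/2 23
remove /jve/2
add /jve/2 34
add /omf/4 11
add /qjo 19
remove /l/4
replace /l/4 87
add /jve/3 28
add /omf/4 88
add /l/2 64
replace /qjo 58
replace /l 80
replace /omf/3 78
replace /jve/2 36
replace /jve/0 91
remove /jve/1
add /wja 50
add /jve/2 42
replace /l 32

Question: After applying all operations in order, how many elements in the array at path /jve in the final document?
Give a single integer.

Answer: 4

Derivation:
After op 1 (add /l/2 51): {"inm":{"s":60,"vt":8},"jve":[52,20],"l":[16,98,51,4,4,40],"omf":[44,46,77,87,81]}
After op 2 (add /jve/0 18): {"inm":{"s":60,"vt":8},"jve":[18,52,20],"l":[16,98,51,4,4,40],"omf":[44,46,77,87,81]}
After op 3 (remove /omf/4): {"inm":{"s":60,"vt":8},"jve":[18,52,20],"l":[16,98,51,4,4,40],"omf":[44,46,77,87]}
After op 4 (replace /inm 28): {"inm":28,"jve":[18,52,20],"l":[16,98,51,4,4,40],"omf":[44,46,77,87]}
After op 5 (add /vw 40): {"inm":28,"jve":[18,52,20],"l":[16,98,51,4,4,40],"omf":[44,46,77,87],"vw":40}
After op 6 (add /l/2 70): {"inm":28,"jve":[18,52,20],"l":[16,98,70,51,4,4,40],"omf":[44,46,77,87],"vw":40}
After op 7 (replace /jve/2 23): {"inm":28,"jve":[18,52,23],"l":[16,98,70,51,4,4,40],"omf":[44,46,77,87],"vw":40}
After op 8 (remove /jve/2): {"inm":28,"jve":[18,52],"l":[16,98,70,51,4,4,40],"omf":[44,46,77,87],"vw":40}
After op 9 (add /jve/2 34): {"inm":28,"jve":[18,52,34],"l":[16,98,70,51,4,4,40],"omf":[44,46,77,87],"vw":40}
After op 10 (add /omf/4 11): {"inm":28,"jve":[18,52,34],"l":[16,98,70,51,4,4,40],"omf":[44,46,77,87,11],"vw":40}
After op 11 (add /qjo 19): {"inm":28,"jve":[18,52,34],"l":[16,98,70,51,4,4,40],"omf":[44,46,77,87,11],"qjo":19,"vw":40}
After op 12 (remove /l/4): {"inm":28,"jve":[18,52,34],"l":[16,98,70,51,4,40],"omf":[44,46,77,87,11],"qjo":19,"vw":40}
After op 13 (replace /l/4 87): {"inm":28,"jve":[18,52,34],"l":[16,98,70,51,87,40],"omf":[44,46,77,87,11],"qjo":19,"vw":40}
After op 14 (add /jve/3 28): {"inm":28,"jve":[18,52,34,28],"l":[16,98,70,51,87,40],"omf":[44,46,77,87,11],"qjo":19,"vw":40}
After op 15 (add /omf/4 88): {"inm":28,"jve":[18,52,34,28],"l":[16,98,70,51,87,40],"omf":[44,46,77,87,88,11],"qjo":19,"vw":40}
After op 16 (add /l/2 64): {"inm":28,"jve":[18,52,34,28],"l":[16,98,64,70,51,87,40],"omf":[44,46,77,87,88,11],"qjo":19,"vw":40}
After op 17 (replace /qjo 58): {"inm":28,"jve":[18,52,34,28],"l":[16,98,64,70,51,87,40],"omf":[44,46,77,87,88,11],"qjo":58,"vw":40}
After op 18 (replace /l 80): {"inm":28,"jve":[18,52,34,28],"l":80,"omf":[44,46,77,87,88,11],"qjo":58,"vw":40}
After op 19 (replace /omf/3 78): {"inm":28,"jve":[18,52,34,28],"l":80,"omf":[44,46,77,78,88,11],"qjo":58,"vw":40}
After op 20 (replace /jve/2 36): {"inm":28,"jve":[18,52,36,28],"l":80,"omf":[44,46,77,78,88,11],"qjo":58,"vw":40}
After op 21 (replace /jve/0 91): {"inm":28,"jve":[91,52,36,28],"l":80,"omf":[44,46,77,78,88,11],"qjo":58,"vw":40}
After op 22 (remove /jve/1): {"inm":28,"jve":[91,36,28],"l":80,"omf":[44,46,77,78,88,11],"qjo":58,"vw":40}
After op 23 (add /wja 50): {"inm":28,"jve":[91,36,28],"l":80,"omf":[44,46,77,78,88,11],"qjo":58,"vw":40,"wja":50}
After op 24 (add /jve/2 42): {"inm":28,"jve":[91,36,42,28],"l":80,"omf":[44,46,77,78,88,11],"qjo":58,"vw":40,"wja":50}
After op 25 (replace /l 32): {"inm":28,"jve":[91,36,42,28],"l":32,"omf":[44,46,77,78,88,11],"qjo":58,"vw":40,"wja":50}
Size at path /jve: 4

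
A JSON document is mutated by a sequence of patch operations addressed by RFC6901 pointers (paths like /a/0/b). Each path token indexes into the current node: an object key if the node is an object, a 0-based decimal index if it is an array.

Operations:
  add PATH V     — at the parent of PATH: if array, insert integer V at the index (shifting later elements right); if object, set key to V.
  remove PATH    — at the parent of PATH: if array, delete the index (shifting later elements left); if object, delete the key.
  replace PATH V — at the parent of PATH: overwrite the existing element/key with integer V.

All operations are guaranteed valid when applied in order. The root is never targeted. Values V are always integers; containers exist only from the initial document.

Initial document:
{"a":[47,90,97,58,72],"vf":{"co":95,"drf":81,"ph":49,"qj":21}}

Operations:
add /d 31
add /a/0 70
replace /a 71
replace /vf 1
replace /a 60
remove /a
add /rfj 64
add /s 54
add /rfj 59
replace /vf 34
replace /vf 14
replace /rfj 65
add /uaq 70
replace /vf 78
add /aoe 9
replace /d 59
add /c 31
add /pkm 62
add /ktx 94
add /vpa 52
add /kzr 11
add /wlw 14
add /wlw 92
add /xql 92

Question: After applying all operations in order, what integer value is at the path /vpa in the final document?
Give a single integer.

After op 1 (add /d 31): {"a":[47,90,97,58,72],"d":31,"vf":{"co":95,"drf":81,"ph":49,"qj":21}}
After op 2 (add /a/0 70): {"a":[70,47,90,97,58,72],"d":31,"vf":{"co":95,"drf":81,"ph":49,"qj":21}}
After op 3 (replace /a 71): {"a":71,"d":31,"vf":{"co":95,"drf":81,"ph":49,"qj":21}}
After op 4 (replace /vf 1): {"a":71,"d":31,"vf":1}
After op 5 (replace /a 60): {"a":60,"d":31,"vf":1}
After op 6 (remove /a): {"d":31,"vf":1}
After op 7 (add /rfj 64): {"d":31,"rfj":64,"vf":1}
After op 8 (add /s 54): {"d":31,"rfj":64,"s":54,"vf":1}
After op 9 (add /rfj 59): {"d":31,"rfj":59,"s":54,"vf":1}
After op 10 (replace /vf 34): {"d":31,"rfj":59,"s":54,"vf":34}
After op 11 (replace /vf 14): {"d":31,"rfj":59,"s":54,"vf":14}
After op 12 (replace /rfj 65): {"d":31,"rfj":65,"s":54,"vf":14}
After op 13 (add /uaq 70): {"d":31,"rfj":65,"s":54,"uaq":70,"vf":14}
After op 14 (replace /vf 78): {"d":31,"rfj":65,"s":54,"uaq":70,"vf":78}
After op 15 (add /aoe 9): {"aoe":9,"d":31,"rfj":65,"s":54,"uaq":70,"vf":78}
After op 16 (replace /d 59): {"aoe":9,"d":59,"rfj":65,"s":54,"uaq":70,"vf":78}
After op 17 (add /c 31): {"aoe":9,"c":31,"d":59,"rfj":65,"s":54,"uaq":70,"vf":78}
After op 18 (add /pkm 62): {"aoe":9,"c":31,"d":59,"pkm":62,"rfj":65,"s":54,"uaq":70,"vf":78}
After op 19 (add /ktx 94): {"aoe":9,"c":31,"d":59,"ktx":94,"pkm":62,"rfj":65,"s":54,"uaq":70,"vf":78}
After op 20 (add /vpa 52): {"aoe":9,"c":31,"d":59,"ktx":94,"pkm":62,"rfj":65,"s":54,"uaq":70,"vf":78,"vpa":52}
After op 21 (add /kzr 11): {"aoe":9,"c":31,"d":59,"ktx":94,"kzr":11,"pkm":62,"rfj":65,"s":54,"uaq":70,"vf":78,"vpa":52}
After op 22 (add /wlw 14): {"aoe":9,"c":31,"d":59,"ktx":94,"kzr":11,"pkm":62,"rfj":65,"s":54,"uaq":70,"vf":78,"vpa":52,"wlw":14}
After op 23 (add /wlw 92): {"aoe":9,"c":31,"d":59,"ktx":94,"kzr":11,"pkm":62,"rfj":65,"s":54,"uaq":70,"vf":78,"vpa":52,"wlw":92}
After op 24 (add /xql 92): {"aoe":9,"c":31,"d":59,"ktx":94,"kzr":11,"pkm":62,"rfj":65,"s":54,"uaq":70,"vf":78,"vpa":52,"wlw":92,"xql":92}
Value at /vpa: 52

Answer: 52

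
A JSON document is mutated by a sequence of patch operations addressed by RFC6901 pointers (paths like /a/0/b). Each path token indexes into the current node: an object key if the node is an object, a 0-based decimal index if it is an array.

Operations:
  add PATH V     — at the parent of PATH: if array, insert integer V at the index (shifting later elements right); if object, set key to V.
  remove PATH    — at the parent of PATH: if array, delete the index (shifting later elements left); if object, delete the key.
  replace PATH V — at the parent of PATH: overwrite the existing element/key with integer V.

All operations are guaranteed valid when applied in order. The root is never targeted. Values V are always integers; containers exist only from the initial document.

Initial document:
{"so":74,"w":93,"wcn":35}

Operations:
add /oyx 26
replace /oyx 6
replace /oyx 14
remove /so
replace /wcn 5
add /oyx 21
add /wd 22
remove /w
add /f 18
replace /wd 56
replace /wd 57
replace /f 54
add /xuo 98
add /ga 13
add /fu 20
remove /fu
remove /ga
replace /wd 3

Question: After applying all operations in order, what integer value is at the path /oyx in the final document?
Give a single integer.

After op 1 (add /oyx 26): {"oyx":26,"so":74,"w":93,"wcn":35}
After op 2 (replace /oyx 6): {"oyx":6,"so":74,"w":93,"wcn":35}
After op 3 (replace /oyx 14): {"oyx":14,"so":74,"w":93,"wcn":35}
After op 4 (remove /so): {"oyx":14,"w":93,"wcn":35}
After op 5 (replace /wcn 5): {"oyx":14,"w":93,"wcn":5}
After op 6 (add /oyx 21): {"oyx":21,"w":93,"wcn":5}
After op 7 (add /wd 22): {"oyx":21,"w":93,"wcn":5,"wd":22}
After op 8 (remove /w): {"oyx":21,"wcn":5,"wd":22}
After op 9 (add /f 18): {"f":18,"oyx":21,"wcn":5,"wd":22}
After op 10 (replace /wd 56): {"f":18,"oyx":21,"wcn":5,"wd":56}
After op 11 (replace /wd 57): {"f":18,"oyx":21,"wcn":5,"wd":57}
After op 12 (replace /f 54): {"f":54,"oyx":21,"wcn":5,"wd":57}
After op 13 (add /xuo 98): {"f":54,"oyx":21,"wcn":5,"wd":57,"xuo":98}
After op 14 (add /ga 13): {"f":54,"ga":13,"oyx":21,"wcn":5,"wd":57,"xuo":98}
After op 15 (add /fu 20): {"f":54,"fu":20,"ga":13,"oyx":21,"wcn":5,"wd":57,"xuo":98}
After op 16 (remove /fu): {"f":54,"ga":13,"oyx":21,"wcn":5,"wd":57,"xuo":98}
After op 17 (remove /ga): {"f":54,"oyx":21,"wcn":5,"wd":57,"xuo":98}
After op 18 (replace /wd 3): {"f":54,"oyx":21,"wcn":5,"wd":3,"xuo":98}
Value at /oyx: 21

Answer: 21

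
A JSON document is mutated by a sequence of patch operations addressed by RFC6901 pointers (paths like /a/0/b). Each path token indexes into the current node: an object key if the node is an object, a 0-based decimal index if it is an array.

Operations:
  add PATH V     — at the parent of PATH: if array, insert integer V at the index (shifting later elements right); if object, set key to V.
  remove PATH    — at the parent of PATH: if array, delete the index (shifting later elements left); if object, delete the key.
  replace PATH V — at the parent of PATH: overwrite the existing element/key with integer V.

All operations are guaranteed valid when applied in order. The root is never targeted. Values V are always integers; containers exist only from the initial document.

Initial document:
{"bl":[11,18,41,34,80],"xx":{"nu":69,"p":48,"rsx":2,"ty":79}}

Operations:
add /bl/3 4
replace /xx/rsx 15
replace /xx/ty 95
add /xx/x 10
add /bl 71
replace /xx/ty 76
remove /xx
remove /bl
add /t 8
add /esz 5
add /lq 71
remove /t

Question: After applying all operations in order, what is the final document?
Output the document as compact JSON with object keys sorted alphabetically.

Answer: {"esz":5,"lq":71}

Derivation:
After op 1 (add /bl/3 4): {"bl":[11,18,41,4,34,80],"xx":{"nu":69,"p":48,"rsx":2,"ty":79}}
After op 2 (replace /xx/rsx 15): {"bl":[11,18,41,4,34,80],"xx":{"nu":69,"p":48,"rsx":15,"ty":79}}
After op 3 (replace /xx/ty 95): {"bl":[11,18,41,4,34,80],"xx":{"nu":69,"p":48,"rsx":15,"ty":95}}
After op 4 (add /xx/x 10): {"bl":[11,18,41,4,34,80],"xx":{"nu":69,"p":48,"rsx":15,"ty":95,"x":10}}
After op 5 (add /bl 71): {"bl":71,"xx":{"nu":69,"p":48,"rsx":15,"ty":95,"x":10}}
After op 6 (replace /xx/ty 76): {"bl":71,"xx":{"nu":69,"p":48,"rsx":15,"ty":76,"x":10}}
After op 7 (remove /xx): {"bl":71}
After op 8 (remove /bl): {}
After op 9 (add /t 8): {"t":8}
After op 10 (add /esz 5): {"esz":5,"t":8}
After op 11 (add /lq 71): {"esz":5,"lq":71,"t":8}
After op 12 (remove /t): {"esz":5,"lq":71}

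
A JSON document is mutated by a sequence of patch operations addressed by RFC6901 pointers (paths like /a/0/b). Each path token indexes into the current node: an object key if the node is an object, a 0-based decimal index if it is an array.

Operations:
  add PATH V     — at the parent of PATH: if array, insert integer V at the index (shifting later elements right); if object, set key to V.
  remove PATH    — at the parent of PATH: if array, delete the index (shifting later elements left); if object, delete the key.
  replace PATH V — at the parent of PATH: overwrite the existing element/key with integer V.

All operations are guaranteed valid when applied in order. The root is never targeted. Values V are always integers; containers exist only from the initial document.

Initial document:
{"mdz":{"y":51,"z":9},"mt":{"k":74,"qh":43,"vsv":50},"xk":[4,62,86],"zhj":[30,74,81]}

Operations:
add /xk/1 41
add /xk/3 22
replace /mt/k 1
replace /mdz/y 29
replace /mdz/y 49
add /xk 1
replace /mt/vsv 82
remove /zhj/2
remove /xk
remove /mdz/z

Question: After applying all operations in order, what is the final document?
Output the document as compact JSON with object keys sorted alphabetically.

Answer: {"mdz":{"y":49},"mt":{"k":1,"qh":43,"vsv":82},"zhj":[30,74]}

Derivation:
After op 1 (add /xk/1 41): {"mdz":{"y":51,"z":9},"mt":{"k":74,"qh":43,"vsv":50},"xk":[4,41,62,86],"zhj":[30,74,81]}
After op 2 (add /xk/3 22): {"mdz":{"y":51,"z":9},"mt":{"k":74,"qh":43,"vsv":50},"xk":[4,41,62,22,86],"zhj":[30,74,81]}
After op 3 (replace /mt/k 1): {"mdz":{"y":51,"z":9},"mt":{"k":1,"qh":43,"vsv":50},"xk":[4,41,62,22,86],"zhj":[30,74,81]}
After op 4 (replace /mdz/y 29): {"mdz":{"y":29,"z":9},"mt":{"k":1,"qh":43,"vsv":50},"xk":[4,41,62,22,86],"zhj":[30,74,81]}
After op 5 (replace /mdz/y 49): {"mdz":{"y":49,"z":9},"mt":{"k":1,"qh":43,"vsv":50},"xk":[4,41,62,22,86],"zhj":[30,74,81]}
After op 6 (add /xk 1): {"mdz":{"y":49,"z":9},"mt":{"k":1,"qh":43,"vsv":50},"xk":1,"zhj":[30,74,81]}
After op 7 (replace /mt/vsv 82): {"mdz":{"y":49,"z":9},"mt":{"k":1,"qh":43,"vsv":82},"xk":1,"zhj":[30,74,81]}
After op 8 (remove /zhj/2): {"mdz":{"y":49,"z":9},"mt":{"k":1,"qh":43,"vsv":82},"xk":1,"zhj":[30,74]}
After op 9 (remove /xk): {"mdz":{"y":49,"z":9},"mt":{"k":1,"qh":43,"vsv":82},"zhj":[30,74]}
After op 10 (remove /mdz/z): {"mdz":{"y":49},"mt":{"k":1,"qh":43,"vsv":82},"zhj":[30,74]}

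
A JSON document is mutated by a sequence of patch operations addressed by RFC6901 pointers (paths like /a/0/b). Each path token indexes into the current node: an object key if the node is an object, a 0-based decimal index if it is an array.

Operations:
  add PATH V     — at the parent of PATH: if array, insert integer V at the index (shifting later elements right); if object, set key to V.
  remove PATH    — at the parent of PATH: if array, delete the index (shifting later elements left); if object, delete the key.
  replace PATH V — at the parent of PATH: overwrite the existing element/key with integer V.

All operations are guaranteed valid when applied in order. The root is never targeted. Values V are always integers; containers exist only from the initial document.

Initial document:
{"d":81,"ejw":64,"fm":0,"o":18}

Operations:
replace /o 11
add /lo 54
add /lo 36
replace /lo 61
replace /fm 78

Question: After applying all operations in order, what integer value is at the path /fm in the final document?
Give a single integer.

After op 1 (replace /o 11): {"d":81,"ejw":64,"fm":0,"o":11}
After op 2 (add /lo 54): {"d":81,"ejw":64,"fm":0,"lo":54,"o":11}
After op 3 (add /lo 36): {"d":81,"ejw":64,"fm":0,"lo":36,"o":11}
After op 4 (replace /lo 61): {"d":81,"ejw":64,"fm":0,"lo":61,"o":11}
After op 5 (replace /fm 78): {"d":81,"ejw":64,"fm":78,"lo":61,"o":11}
Value at /fm: 78

Answer: 78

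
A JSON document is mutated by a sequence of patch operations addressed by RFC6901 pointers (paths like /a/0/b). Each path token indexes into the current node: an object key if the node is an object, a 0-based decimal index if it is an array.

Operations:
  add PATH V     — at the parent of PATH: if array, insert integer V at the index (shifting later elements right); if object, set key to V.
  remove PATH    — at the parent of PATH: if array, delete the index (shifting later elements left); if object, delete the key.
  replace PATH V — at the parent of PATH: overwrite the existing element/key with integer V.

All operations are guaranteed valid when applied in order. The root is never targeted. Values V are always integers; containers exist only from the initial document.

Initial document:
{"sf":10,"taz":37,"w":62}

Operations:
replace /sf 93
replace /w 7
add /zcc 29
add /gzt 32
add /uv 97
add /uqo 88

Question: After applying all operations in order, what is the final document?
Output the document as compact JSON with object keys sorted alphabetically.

Answer: {"gzt":32,"sf":93,"taz":37,"uqo":88,"uv":97,"w":7,"zcc":29}

Derivation:
After op 1 (replace /sf 93): {"sf":93,"taz":37,"w":62}
After op 2 (replace /w 7): {"sf":93,"taz":37,"w":7}
After op 3 (add /zcc 29): {"sf":93,"taz":37,"w":7,"zcc":29}
After op 4 (add /gzt 32): {"gzt":32,"sf":93,"taz":37,"w":7,"zcc":29}
After op 5 (add /uv 97): {"gzt":32,"sf":93,"taz":37,"uv":97,"w":7,"zcc":29}
After op 6 (add /uqo 88): {"gzt":32,"sf":93,"taz":37,"uqo":88,"uv":97,"w":7,"zcc":29}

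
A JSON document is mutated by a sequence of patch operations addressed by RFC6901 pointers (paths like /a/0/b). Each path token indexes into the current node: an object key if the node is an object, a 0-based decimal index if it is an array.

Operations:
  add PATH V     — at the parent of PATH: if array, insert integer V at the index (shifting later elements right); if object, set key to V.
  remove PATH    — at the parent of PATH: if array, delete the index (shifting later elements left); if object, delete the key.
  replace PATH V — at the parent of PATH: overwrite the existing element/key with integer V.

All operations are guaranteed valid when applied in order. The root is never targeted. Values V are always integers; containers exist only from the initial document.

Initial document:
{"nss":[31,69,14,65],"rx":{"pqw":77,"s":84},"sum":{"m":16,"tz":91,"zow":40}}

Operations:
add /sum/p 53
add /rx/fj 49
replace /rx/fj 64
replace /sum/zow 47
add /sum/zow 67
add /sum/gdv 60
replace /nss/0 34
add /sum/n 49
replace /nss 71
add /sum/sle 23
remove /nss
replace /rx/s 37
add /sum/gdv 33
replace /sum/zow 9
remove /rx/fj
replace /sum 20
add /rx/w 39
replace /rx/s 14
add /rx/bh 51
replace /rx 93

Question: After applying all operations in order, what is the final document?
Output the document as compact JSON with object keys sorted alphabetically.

Answer: {"rx":93,"sum":20}

Derivation:
After op 1 (add /sum/p 53): {"nss":[31,69,14,65],"rx":{"pqw":77,"s":84},"sum":{"m":16,"p":53,"tz":91,"zow":40}}
After op 2 (add /rx/fj 49): {"nss":[31,69,14,65],"rx":{"fj":49,"pqw":77,"s":84},"sum":{"m":16,"p":53,"tz":91,"zow":40}}
After op 3 (replace /rx/fj 64): {"nss":[31,69,14,65],"rx":{"fj":64,"pqw":77,"s":84},"sum":{"m":16,"p":53,"tz":91,"zow":40}}
After op 4 (replace /sum/zow 47): {"nss":[31,69,14,65],"rx":{"fj":64,"pqw":77,"s":84},"sum":{"m":16,"p":53,"tz":91,"zow":47}}
After op 5 (add /sum/zow 67): {"nss":[31,69,14,65],"rx":{"fj":64,"pqw":77,"s":84},"sum":{"m":16,"p":53,"tz":91,"zow":67}}
After op 6 (add /sum/gdv 60): {"nss":[31,69,14,65],"rx":{"fj":64,"pqw":77,"s":84},"sum":{"gdv":60,"m":16,"p":53,"tz":91,"zow":67}}
After op 7 (replace /nss/0 34): {"nss":[34,69,14,65],"rx":{"fj":64,"pqw":77,"s":84},"sum":{"gdv":60,"m":16,"p":53,"tz":91,"zow":67}}
After op 8 (add /sum/n 49): {"nss":[34,69,14,65],"rx":{"fj":64,"pqw":77,"s":84},"sum":{"gdv":60,"m":16,"n":49,"p":53,"tz":91,"zow":67}}
After op 9 (replace /nss 71): {"nss":71,"rx":{"fj":64,"pqw":77,"s":84},"sum":{"gdv":60,"m":16,"n":49,"p":53,"tz":91,"zow":67}}
After op 10 (add /sum/sle 23): {"nss":71,"rx":{"fj":64,"pqw":77,"s":84},"sum":{"gdv":60,"m":16,"n":49,"p":53,"sle":23,"tz":91,"zow":67}}
After op 11 (remove /nss): {"rx":{"fj":64,"pqw":77,"s":84},"sum":{"gdv":60,"m":16,"n":49,"p":53,"sle":23,"tz":91,"zow":67}}
After op 12 (replace /rx/s 37): {"rx":{"fj":64,"pqw":77,"s":37},"sum":{"gdv":60,"m":16,"n":49,"p":53,"sle":23,"tz":91,"zow":67}}
After op 13 (add /sum/gdv 33): {"rx":{"fj":64,"pqw":77,"s":37},"sum":{"gdv":33,"m":16,"n":49,"p":53,"sle":23,"tz":91,"zow":67}}
After op 14 (replace /sum/zow 9): {"rx":{"fj":64,"pqw":77,"s":37},"sum":{"gdv":33,"m":16,"n":49,"p":53,"sle":23,"tz":91,"zow":9}}
After op 15 (remove /rx/fj): {"rx":{"pqw":77,"s":37},"sum":{"gdv":33,"m":16,"n":49,"p":53,"sle":23,"tz":91,"zow":9}}
After op 16 (replace /sum 20): {"rx":{"pqw":77,"s":37},"sum":20}
After op 17 (add /rx/w 39): {"rx":{"pqw":77,"s":37,"w":39},"sum":20}
After op 18 (replace /rx/s 14): {"rx":{"pqw":77,"s":14,"w":39},"sum":20}
After op 19 (add /rx/bh 51): {"rx":{"bh":51,"pqw":77,"s":14,"w":39},"sum":20}
After op 20 (replace /rx 93): {"rx":93,"sum":20}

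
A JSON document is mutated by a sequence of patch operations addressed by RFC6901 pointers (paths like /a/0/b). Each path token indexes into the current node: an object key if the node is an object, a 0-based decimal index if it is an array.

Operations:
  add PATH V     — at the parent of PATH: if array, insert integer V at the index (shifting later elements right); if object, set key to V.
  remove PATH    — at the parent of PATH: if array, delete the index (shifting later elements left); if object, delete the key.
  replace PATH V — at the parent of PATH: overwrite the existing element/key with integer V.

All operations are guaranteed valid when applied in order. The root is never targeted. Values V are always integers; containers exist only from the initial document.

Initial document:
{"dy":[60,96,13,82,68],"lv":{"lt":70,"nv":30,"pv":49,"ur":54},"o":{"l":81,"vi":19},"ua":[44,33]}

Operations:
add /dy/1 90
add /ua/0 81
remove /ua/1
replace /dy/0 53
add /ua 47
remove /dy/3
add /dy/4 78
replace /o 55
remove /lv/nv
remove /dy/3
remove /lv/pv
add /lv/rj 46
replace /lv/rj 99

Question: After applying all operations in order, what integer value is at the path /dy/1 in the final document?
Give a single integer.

After op 1 (add /dy/1 90): {"dy":[60,90,96,13,82,68],"lv":{"lt":70,"nv":30,"pv":49,"ur":54},"o":{"l":81,"vi":19},"ua":[44,33]}
After op 2 (add /ua/0 81): {"dy":[60,90,96,13,82,68],"lv":{"lt":70,"nv":30,"pv":49,"ur":54},"o":{"l":81,"vi":19},"ua":[81,44,33]}
After op 3 (remove /ua/1): {"dy":[60,90,96,13,82,68],"lv":{"lt":70,"nv":30,"pv":49,"ur":54},"o":{"l":81,"vi":19},"ua":[81,33]}
After op 4 (replace /dy/0 53): {"dy":[53,90,96,13,82,68],"lv":{"lt":70,"nv":30,"pv":49,"ur":54},"o":{"l":81,"vi":19},"ua":[81,33]}
After op 5 (add /ua 47): {"dy":[53,90,96,13,82,68],"lv":{"lt":70,"nv":30,"pv":49,"ur":54},"o":{"l":81,"vi":19},"ua":47}
After op 6 (remove /dy/3): {"dy":[53,90,96,82,68],"lv":{"lt":70,"nv":30,"pv":49,"ur":54},"o":{"l":81,"vi":19},"ua":47}
After op 7 (add /dy/4 78): {"dy":[53,90,96,82,78,68],"lv":{"lt":70,"nv":30,"pv":49,"ur":54},"o":{"l":81,"vi":19},"ua":47}
After op 8 (replace /o 55): {"dy":[53,90,96,82,78,68],"lv":{"lt":70,"nv":30,"pv":49,"ur":54},"o":55,"ua":47}
After op 9 (remove /lv/nv): {"dy":[53,90,96,82,78,68],"lv":{"lt":70,"pv":49,"ur":54},"o":55,"ua":47}
After op 10 (remove /dy/3): {"dy":[53,90,96,78,68],"lv":{"lt":70,"pv":49,"ur":54},"o":55,"ua":47}
After op 11 (remove /lv/pv): {"dy":[53,90,96,78,68],"lv":{"lt":70,"ur":54},"o":55,"ua":47}
After op 12 (add /lv/rj 46): {"dy":[53,90,96,78,68],"lv":{"lt":70,"rj":46,"ur":54},"o":55,"ua":47}
After op 13 (replace /lv/rj 99): {"dy":[53,90,96,78,68],"lv":{"lt":70,"rj":99,"ur":54},"o":55,"ua":47}
Value at /dy/1: 90

Answer: 90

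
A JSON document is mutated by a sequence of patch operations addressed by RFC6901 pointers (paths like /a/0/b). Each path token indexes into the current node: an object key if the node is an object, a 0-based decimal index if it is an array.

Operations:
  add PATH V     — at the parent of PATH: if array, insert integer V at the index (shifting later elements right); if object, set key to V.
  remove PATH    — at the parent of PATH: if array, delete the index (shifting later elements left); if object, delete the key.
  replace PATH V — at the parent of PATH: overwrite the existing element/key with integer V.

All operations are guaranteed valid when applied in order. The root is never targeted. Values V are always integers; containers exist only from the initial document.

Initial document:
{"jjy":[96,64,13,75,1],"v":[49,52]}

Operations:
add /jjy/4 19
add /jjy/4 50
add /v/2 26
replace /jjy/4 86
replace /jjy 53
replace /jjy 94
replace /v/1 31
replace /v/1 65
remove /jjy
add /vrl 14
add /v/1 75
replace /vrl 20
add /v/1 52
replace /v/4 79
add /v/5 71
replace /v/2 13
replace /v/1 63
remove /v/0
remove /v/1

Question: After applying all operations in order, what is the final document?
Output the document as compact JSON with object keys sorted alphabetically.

Answer: {"v":[63,65,79,71],"vrl":20}

Derivation:
After op 1 (add /jjy/4 19): {"jjy":[96,64,13,75,19,1],"v":[49,52]}
After op 2 (add /jjy/4 50): {"jjy":[96,64,13,75,50,19,1],"v":[49,52]}
After op 3 (add /v/2 26): {"jjy":[96,64,13,75,50,19,1],"v":[49,52,26]}
After op 4 (replace /jjy/4 86): {"jjy":[96,64,13,75,86,19,1],"v":[49,52,26]}
After op 5 (replace /jjy 53): {"jjy":53,"v":[49,52,26]}
After op 6 (replace /jjy 94): {"jjy":94,"v":[49,52,26]}
After op 7 (replace /v/1 31): {"jjy":94,"v":[49,31,26]}
After op 8 (replace /v/1 65): {"jjy":94,"v":[49,65,26]}
After op 9 (remove /jjy): {"v":[49,65,26]}
After op 10 (add /vrl 14): {"v":[49,65,26],"vrl":14}
After op 11 (add /v/1 75): {"v":[49,75,65,26],"vrl":14}
After op 12 (replace /vrl 20): {"v":[49,75,65,26],"vrl":20}
After op 13 (add /v/1 52): {"v":[49,52,75,65,26],"vrl":20}
After op 14 (replace /v/4 79): {"v":[49,52,75,65,79],"vrl":20}
After op 15 (add /v/5 71): {"v":[49,52,75,65,79,71],"vrl":20}
After op 16 (replace /v/2 13): {"v":[49,52,13,65,79,71],"vrl":20}
After op 17 (replace /v/1 63): {"v":[49,63,13,65,79,71],"vrl":20}
After op 18 (remove /v/0): {"v":[63,13,65,79,71],"vrl":20}
After op 19 (remove /v/1): {"v":[63,65,79,71],"vrl":20}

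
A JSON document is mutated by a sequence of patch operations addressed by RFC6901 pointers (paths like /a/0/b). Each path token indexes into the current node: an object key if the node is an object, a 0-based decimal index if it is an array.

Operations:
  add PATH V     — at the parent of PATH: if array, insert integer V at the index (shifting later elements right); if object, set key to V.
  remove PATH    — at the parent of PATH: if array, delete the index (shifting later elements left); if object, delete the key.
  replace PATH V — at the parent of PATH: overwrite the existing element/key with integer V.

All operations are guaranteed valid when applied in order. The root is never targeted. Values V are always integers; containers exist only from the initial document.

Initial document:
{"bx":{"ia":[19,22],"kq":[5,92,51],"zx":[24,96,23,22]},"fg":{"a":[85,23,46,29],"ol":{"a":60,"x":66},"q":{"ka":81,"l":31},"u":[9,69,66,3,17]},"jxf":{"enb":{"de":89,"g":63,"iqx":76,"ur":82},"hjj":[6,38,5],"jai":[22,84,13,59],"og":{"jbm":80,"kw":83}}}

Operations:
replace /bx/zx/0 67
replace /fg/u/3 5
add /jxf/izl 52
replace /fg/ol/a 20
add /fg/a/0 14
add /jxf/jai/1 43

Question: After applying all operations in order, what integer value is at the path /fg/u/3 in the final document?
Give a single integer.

After op 1 (replace /bx/zx/0 67): {"bx":{"ia":[19,22],"kq":[5,92,51],"zx":[67,96,23,22]},"fg":{"a":[85,23,46,29],"ol":{"a":60,"x":66},"q":{"ka":81,"l":31},"u":[9,69,66,3,17]},"jxf":{"enb":{"de":89,"g":63,"iqx":76,"ur":82},"hjj":[6,38,5],"jai":[22,84,13,59],"og":{"jbm":80,"kw":83}}}
After op 2 (replace /fg/u/3 5): {"bx":{"ia":[19,22],"kq":[5,92,51],"zx":[67,96,23,22]},"fg":{"a":[85,23,46,29],"ol":{"a":60,"x":66},"q":{"ka":81,"l":31},"u":[9,69,66,5,17]},"jxf":{"enb":{"de":89,"g":63,"iqx":76,"ur":82},"hjj":[6,38,5],"jai":[22,84,13,59],"og":{"jbm":80,"kw":83}}}
After op 3 (add /jxf/izl 52): {"bx":{"ia":[19,22],"kq":[5,92,51],"zx":[67,96,23,22]},"fg":{"a":[85,23,46,29],"ol":{"a":60,"x":66},"q":{"ka":81,"l":31},"u":[9,69,66,5,17]},"jxf":{"enb":{"de":89,"g":63,"iqx":76,"ur":82},"hjj":[6,38,5],"izl":52,"jai":[22,84,13,59],"og":{"jbm":80,"kw":83}}}
After op 4 (replace /fg/ol/a 20): {"bx":{"ia":[19,22],"kq":[5,92,51],"zx":[67,96,23,22]},"fg":{"a":[85,23,46,29],"ol":{"a":20,"x":66},"q":{"ka":81,"l":31},"u":[9,69,66,5,17]},"jxf":{"enb":{"de":89,"g":63,"iqx":76,"ur":82},"hjj":[6,38,5],"izl":52,"jai":[22,84,13,59],"og":{"jbm":80,"kw":83}}}
After op 5 (add /fg/a/0 14): {"bx":{"ia":[19,22],"kq":[5,92,51],"zx":[67,96,23,22]},"fg":{"a":[14,85,23,46,29],"ol":{"a":20,"x":66},"q":{"ka":81,"l":31},"u":[9,69,66,5,17]},"jxf":{"enb":{"de":89,"g":63,"iqx":76,"ur":82},"hjj":[6,38,5],"izl":52,"jai":[22,84,13,59],"og":{"jbm":80,"kw":83}}}
After op 6 (add /jxf/jai/1 43): {"bx":{"ia":[19,22],"kq":[5,92,51],"zx":[67,96,23,22]},"fg":{"a":[14,85,23,46,29],"ol":{"a":20,"x":66},"q":{"ka":81,"l":31},"u":[9,69,66,5,17]},"jxf":{"enb":{"de":89,"g":63,"iqx":76,"ur":82},"hjj":[6,38,5],"izl":52,"jai":[22,43,84,13,59],"og":{"jbm":80,"kw":83}}}
Value at /fg/u/3: 5

Answer: 5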